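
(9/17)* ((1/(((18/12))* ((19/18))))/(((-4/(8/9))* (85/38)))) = -48/1445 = -0.03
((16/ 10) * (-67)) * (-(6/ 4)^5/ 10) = 16281/ 200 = 81.40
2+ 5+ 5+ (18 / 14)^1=93 / 7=13.29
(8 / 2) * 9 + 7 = 43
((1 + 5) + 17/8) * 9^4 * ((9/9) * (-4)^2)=852930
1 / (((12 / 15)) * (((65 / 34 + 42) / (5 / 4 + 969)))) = 329885 / 11944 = 27.62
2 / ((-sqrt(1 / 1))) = -2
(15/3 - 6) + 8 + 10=17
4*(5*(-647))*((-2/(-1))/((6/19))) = -245860/3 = -81953.33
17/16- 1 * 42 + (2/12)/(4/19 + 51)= -1911793/46704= -40.93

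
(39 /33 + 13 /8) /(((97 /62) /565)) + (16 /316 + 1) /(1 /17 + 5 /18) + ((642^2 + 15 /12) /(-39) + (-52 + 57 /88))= -9602.93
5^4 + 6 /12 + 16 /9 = 11291 /18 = 627.28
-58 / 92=-29 / 46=-0.63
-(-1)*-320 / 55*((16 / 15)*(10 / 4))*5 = -2560 / 33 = -77.58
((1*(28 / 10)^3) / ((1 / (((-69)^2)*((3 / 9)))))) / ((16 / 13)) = 7076433 / 250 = 28305.73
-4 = -4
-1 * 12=-12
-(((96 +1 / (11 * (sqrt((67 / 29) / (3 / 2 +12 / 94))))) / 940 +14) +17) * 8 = -58472 / 235 - 3 * sqrt(3104914) / 8140165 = -248.82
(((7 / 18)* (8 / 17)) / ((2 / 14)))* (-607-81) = -134848 / 153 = -881.36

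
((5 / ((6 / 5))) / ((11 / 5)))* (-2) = -125 / 33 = -3.79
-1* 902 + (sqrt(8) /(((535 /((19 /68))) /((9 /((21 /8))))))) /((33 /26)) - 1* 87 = -989.00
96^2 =9216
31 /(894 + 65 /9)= 279 /8111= 0.03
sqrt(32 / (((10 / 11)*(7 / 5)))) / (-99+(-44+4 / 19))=-0.04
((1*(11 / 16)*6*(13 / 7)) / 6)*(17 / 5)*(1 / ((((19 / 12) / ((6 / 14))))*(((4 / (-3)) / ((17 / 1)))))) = -1115829 / 74480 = -14.98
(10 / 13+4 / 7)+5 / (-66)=7597 / 6006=1.26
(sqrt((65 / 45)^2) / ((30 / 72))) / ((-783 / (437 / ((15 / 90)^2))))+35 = -45221 / 1305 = -34.65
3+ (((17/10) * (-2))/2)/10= 283/100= 2.83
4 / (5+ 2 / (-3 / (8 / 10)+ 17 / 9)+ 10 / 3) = 804 / 1459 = 0.55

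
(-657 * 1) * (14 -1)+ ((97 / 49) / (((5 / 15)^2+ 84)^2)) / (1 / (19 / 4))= -959304506481 / 112317604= -8541.00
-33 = -33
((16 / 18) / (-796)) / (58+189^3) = -2 / 12091626657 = -0.00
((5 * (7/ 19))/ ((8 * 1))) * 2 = 35/ 76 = 0.46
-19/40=-0.48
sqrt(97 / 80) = sqrt(485) / 20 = 1.10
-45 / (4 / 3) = -33.75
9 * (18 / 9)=18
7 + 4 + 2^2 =15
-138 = -138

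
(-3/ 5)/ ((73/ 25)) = -15/ 73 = -0.21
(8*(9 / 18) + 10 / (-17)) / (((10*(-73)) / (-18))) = 0.08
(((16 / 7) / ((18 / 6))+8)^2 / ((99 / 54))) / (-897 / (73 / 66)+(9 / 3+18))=-4942976 / 93250773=-0.05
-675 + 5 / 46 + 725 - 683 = -29113 / 46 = -632.89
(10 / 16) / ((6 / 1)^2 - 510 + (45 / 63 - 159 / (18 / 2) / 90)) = -4725 / 3579524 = -0.00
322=322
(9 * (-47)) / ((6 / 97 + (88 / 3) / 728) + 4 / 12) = -3733821 / 3844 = -971.34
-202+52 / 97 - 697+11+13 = -84823 / 97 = -874.46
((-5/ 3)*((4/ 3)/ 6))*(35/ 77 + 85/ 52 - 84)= 234265/ 7722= 30.34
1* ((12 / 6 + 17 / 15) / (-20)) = -0.16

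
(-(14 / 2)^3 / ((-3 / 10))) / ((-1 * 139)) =-3430 / 417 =-8.23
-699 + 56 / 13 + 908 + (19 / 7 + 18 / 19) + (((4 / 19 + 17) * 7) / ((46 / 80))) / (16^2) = 277144535 / 1272544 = 217.79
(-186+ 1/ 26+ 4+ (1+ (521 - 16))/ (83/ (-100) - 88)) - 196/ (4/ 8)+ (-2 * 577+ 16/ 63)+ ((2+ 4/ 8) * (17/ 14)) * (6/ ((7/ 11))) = -1378065155/ 808353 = -1704.78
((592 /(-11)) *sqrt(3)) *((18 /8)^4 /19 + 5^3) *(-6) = 68216271 *sqrt(3) /1672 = 70666.30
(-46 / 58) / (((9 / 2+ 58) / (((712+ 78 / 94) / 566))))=-0.02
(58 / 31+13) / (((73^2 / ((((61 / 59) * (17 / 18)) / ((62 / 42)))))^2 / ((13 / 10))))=315789634433 / 1060188394951263960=0.00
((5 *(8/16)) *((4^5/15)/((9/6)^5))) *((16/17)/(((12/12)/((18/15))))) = 524288/20655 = 25.38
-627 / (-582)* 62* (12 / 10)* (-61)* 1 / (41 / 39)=-92481246 / 19885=-4650.80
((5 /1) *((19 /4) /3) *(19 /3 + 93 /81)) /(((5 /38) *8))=36461 /648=56.27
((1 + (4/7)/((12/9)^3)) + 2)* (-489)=-177507/112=-1584.88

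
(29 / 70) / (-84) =-29 / 5880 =-0.00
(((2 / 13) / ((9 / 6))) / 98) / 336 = 1 / 321048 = 0.00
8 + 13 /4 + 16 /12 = 151 /12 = 12.58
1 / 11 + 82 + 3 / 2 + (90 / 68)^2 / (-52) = 55250709 / 661232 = 83.56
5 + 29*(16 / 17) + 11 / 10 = 5677 / 170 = 33.39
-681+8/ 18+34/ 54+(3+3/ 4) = -73027/ 108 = -676.18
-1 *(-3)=3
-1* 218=-218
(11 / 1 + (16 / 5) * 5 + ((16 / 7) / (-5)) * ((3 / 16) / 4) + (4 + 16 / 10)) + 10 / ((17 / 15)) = 98537 / 2380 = 41.40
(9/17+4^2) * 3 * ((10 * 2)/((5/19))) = 64068/17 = 3768.71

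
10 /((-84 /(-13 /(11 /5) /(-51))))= -325 /23562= -0.01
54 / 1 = 54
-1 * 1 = -1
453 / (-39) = -11.62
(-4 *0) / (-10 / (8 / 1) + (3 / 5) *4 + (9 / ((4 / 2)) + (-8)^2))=0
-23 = -23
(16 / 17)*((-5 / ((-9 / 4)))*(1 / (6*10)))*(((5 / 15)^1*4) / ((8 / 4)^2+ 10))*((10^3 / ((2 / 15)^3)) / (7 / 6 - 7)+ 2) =-16199552 / 67473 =-240.09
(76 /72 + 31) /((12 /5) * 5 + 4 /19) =10963 /4176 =2.63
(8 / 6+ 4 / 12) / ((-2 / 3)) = -2.50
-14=-14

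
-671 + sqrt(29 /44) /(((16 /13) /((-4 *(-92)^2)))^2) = -671 + 378345032 *sqrt(319) /11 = 614313723.93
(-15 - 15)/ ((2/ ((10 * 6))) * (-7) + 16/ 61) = -1035.85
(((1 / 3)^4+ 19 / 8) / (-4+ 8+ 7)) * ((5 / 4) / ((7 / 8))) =1105 / 3564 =0.31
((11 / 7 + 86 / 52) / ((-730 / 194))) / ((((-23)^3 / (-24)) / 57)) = -38946276 / 404126905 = -0.10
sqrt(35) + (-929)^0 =1 + sqrt(35) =6.92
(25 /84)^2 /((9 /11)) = 6875 /63504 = 0.11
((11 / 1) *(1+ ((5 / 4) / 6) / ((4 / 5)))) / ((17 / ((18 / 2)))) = 3993 / 544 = 7.34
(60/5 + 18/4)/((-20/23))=-759/40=-18.98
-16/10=-8/5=-1.60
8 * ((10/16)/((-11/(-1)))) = 5/11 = 0.45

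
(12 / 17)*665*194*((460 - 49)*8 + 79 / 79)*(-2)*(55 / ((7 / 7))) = -560094334800 / 17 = -32946725576.47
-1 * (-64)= 64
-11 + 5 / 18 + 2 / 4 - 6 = -146 / 9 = -16.22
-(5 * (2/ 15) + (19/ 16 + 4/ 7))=-815/ 336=-2.43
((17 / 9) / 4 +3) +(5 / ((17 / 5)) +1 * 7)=7309 / 612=11.94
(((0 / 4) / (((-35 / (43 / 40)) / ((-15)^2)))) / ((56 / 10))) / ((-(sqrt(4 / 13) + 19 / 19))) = 0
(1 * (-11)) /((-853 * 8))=11 /6824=0.00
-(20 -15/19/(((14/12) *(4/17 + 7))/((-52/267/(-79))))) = -766792020/38340043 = -20.00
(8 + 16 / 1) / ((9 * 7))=8 / 21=0.38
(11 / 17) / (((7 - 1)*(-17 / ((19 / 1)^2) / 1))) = -3971 / 1734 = -2.29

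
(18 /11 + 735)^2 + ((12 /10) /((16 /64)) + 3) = 328297764 /605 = 542640.93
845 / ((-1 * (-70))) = 169 / 14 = 12.07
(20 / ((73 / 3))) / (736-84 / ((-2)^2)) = 12 / 10439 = 0.00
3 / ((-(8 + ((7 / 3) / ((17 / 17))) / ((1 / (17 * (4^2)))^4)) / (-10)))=45 / 19157712908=0.00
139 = 139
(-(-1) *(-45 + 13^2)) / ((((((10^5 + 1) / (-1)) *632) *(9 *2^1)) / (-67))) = 2077 / 284402844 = 0.00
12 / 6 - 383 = -381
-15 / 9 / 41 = -5 / 123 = -0.04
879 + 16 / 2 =887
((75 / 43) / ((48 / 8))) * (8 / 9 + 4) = 550 / 387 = 1.42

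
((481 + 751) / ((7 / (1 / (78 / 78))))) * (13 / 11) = 208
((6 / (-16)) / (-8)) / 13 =3 / 832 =0.00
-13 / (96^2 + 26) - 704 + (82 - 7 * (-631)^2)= -2787749.00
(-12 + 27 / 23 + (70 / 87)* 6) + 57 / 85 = -302066 / 56695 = -5.33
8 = 8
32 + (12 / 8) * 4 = 38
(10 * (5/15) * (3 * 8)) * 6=480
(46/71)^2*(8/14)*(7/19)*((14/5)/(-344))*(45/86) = -0.00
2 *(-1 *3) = -6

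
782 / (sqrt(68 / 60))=46 * sqrt(255)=734.56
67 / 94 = 0.71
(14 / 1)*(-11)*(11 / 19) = -1694 / 19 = -89.16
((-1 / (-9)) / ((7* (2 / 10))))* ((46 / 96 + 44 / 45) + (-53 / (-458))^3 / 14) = 22047176423 / 190654709364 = 0.12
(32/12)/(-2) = -4/3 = -1.33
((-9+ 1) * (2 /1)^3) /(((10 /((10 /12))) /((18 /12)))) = -8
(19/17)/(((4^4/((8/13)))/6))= 57/3536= 0.02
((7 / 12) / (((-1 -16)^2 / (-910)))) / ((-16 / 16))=3185 / 1734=1.84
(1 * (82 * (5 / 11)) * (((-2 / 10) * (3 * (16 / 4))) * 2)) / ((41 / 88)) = -384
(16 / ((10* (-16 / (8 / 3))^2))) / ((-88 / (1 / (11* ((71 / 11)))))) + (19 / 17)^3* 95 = 91602625987 / 690669540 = 132.63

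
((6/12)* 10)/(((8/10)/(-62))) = -775/2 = -387.50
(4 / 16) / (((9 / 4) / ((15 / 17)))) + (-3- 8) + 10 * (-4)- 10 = -3106 / 51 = -60.90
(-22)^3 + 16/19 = -202296/19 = -10647.16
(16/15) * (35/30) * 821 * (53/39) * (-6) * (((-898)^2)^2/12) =-792286771478770624/1755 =-451445453834057.34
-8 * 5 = -40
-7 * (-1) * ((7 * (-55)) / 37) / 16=-2695 / 592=-4.55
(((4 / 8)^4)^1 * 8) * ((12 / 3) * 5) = 10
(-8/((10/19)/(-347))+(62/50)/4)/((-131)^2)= 527471/1716100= 0.31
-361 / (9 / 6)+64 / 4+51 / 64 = -223.87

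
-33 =-33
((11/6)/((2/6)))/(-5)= -11/10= -1.10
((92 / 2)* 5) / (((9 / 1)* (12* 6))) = 115 / 324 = 0.35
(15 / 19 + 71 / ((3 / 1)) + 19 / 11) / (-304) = -0.09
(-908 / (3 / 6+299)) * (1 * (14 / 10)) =-12712 / 2995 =-4.24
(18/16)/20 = 9/160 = 0.06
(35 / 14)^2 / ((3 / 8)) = 50 / 3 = 16.67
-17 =-17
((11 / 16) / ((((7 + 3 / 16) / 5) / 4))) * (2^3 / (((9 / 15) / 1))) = 1760 / 69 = 25.51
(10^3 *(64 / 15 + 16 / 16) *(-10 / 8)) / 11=-19750 / 33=-598.48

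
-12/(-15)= 4/5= 0.80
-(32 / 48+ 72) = -218 / 3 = -72.67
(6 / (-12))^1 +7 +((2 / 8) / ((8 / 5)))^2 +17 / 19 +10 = 338907 / 19456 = 17.42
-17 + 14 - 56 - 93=-152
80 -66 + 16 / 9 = 142 / 9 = 15.78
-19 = -19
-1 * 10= -10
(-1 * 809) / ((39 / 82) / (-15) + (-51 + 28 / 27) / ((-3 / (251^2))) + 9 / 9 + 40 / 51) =-0.00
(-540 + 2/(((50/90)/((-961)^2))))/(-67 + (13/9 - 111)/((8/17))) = -598344408/53965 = -11087.64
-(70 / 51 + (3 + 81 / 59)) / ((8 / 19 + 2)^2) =-1560242 / 1591761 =-0.98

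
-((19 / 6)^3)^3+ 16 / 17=-5485529619107 / 171320832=-32019.05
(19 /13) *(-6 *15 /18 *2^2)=-29.23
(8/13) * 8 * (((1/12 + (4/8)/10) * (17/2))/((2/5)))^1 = 544/39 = 13.95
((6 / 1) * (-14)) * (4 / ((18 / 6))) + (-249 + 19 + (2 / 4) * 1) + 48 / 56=-4769 / 14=-340.64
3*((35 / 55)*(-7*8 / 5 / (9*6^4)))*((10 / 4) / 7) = -7 / 10692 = -0.00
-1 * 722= -722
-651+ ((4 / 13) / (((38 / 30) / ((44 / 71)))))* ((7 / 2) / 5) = -11414739 / 17537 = -650.89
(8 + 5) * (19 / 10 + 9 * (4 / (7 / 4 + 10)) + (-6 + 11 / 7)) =22893 / 3290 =6.96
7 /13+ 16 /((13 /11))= 183 /13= 14.08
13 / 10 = 1.30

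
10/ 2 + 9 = 14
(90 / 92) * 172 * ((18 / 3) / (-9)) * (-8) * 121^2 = 302190240 / 23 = 13138706.09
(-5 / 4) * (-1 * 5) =25 / 4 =6.25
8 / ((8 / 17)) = 17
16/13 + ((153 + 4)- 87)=926/13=71.23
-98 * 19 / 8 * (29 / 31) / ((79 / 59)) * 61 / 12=-97169401 / 117552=-826.61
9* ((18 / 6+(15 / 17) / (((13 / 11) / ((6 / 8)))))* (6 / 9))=9441 / 442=21.36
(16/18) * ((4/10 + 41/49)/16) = 101/1470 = 0.07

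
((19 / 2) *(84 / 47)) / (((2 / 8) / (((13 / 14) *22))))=65208 / 47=1387.40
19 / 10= 1.90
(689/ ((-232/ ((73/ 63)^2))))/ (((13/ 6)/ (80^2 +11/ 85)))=-1766078561/ 149940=-11778.57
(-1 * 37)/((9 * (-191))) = 0.02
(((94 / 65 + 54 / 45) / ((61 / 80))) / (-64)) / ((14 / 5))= -215 / 11102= -0.02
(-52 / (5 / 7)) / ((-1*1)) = 364 / 5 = 72.80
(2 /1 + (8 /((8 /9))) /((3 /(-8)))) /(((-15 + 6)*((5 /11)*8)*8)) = 121 /1440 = 0.08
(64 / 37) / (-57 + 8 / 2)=-64 / 1961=-0.03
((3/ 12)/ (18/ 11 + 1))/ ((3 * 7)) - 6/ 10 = -7253/ 12180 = -0.60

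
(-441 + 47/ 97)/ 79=-42730/ 7663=-5.58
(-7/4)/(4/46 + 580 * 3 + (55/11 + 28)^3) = -161/3466292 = -0.00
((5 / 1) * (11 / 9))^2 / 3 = 3025 / 243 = 12.45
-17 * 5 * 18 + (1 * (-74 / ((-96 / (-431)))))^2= 250781689 / 2304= 108846.22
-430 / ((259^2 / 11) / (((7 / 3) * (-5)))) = 23650 / 28749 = 0.82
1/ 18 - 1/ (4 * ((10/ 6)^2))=-31/ 900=-0.03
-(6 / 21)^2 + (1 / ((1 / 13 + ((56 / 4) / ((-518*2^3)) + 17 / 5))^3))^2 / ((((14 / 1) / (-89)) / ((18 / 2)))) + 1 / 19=-567515563151868458833746473443 / 9216688908511521327648549287979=-0.06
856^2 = 732736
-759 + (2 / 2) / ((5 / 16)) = -3779 / 5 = -755.80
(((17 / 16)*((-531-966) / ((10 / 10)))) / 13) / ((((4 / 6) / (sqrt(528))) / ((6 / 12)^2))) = -76347*sqrt(33) / 416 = -1054.28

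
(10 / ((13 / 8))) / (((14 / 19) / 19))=14440 / 91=158.68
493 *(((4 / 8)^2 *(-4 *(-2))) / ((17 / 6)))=348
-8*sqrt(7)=-21.17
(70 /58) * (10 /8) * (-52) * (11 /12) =-71.91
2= 2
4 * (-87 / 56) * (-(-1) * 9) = -55.93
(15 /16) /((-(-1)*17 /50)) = 375 /136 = 2.76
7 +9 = 16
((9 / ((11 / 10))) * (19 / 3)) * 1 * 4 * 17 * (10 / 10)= 3523.64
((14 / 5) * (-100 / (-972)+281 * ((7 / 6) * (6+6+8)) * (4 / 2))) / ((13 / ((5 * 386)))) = 17220197260 / 3159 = 5451154.56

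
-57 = -57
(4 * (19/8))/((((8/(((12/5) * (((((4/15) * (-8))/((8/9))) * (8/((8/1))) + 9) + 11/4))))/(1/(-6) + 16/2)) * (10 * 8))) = 166991/64000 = 2.61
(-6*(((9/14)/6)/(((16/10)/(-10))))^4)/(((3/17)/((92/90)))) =-6.99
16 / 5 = 3.20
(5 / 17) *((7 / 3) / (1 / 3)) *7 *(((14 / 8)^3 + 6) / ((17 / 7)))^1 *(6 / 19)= 3740415 / 175712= 21.29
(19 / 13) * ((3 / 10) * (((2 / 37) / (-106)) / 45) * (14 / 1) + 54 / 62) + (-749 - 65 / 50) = -88791509531 / 118542450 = -749.03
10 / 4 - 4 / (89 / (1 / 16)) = 889 / 356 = 2.50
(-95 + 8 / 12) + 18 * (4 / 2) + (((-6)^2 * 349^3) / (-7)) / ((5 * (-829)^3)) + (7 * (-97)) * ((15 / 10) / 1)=-128825081043931 / 119641785690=-1076.76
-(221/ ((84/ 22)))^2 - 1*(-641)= -4779037/ 1764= -2709.20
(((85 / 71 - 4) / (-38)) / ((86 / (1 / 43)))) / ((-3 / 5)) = -995 / 29931612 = -0.00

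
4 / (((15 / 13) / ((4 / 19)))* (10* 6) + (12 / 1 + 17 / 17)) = 0.01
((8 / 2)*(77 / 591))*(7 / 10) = 1078 / 2955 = 0.36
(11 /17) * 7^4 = 26411 /17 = 1553.59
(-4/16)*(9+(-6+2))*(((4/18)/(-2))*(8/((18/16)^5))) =327680/531441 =0.62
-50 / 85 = -10 / 17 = -0.59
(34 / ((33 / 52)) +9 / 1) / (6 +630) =2065 / 20988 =0.10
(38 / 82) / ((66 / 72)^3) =32832 / 54571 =0.60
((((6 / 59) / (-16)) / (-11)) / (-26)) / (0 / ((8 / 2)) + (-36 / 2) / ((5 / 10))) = 1 / 1619904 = 0.00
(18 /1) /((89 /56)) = 1008 /89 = 11.33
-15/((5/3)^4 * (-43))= 0.05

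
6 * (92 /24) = 23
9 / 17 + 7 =128 / 17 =7.53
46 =46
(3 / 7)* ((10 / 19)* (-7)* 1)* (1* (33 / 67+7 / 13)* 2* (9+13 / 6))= -8980 / 247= -36.36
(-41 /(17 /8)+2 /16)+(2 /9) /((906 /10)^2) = -4814811967 /251175816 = -19.17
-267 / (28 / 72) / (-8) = 2403 / 28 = 85.82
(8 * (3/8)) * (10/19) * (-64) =-1920/19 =-101.05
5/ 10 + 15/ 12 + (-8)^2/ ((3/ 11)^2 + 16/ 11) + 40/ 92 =749633/ 17020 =44.04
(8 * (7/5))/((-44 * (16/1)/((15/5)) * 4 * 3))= -7/1760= -0.00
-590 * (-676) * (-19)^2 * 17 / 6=407946846.67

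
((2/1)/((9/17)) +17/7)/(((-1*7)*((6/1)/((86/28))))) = -0.45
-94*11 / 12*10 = -2585 / 3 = -861.67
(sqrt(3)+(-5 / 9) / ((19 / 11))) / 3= -55 / 513+sqrt(3) / 3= 0.47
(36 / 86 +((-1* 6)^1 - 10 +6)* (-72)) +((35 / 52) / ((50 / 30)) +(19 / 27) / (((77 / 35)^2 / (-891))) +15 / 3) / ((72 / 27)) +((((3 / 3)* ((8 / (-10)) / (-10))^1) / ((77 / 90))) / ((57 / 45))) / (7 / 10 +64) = 11409966034557 / 16932083168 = 673.87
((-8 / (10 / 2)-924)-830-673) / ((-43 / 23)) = 279289 / 215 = 1299.02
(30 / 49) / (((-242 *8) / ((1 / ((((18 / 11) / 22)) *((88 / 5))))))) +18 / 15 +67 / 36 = 4751449 / 1552320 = 3.06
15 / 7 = 2.14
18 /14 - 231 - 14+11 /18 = -30631 /126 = -243.10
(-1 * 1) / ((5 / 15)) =-3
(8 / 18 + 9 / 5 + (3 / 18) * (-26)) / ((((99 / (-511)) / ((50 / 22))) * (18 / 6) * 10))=24017 / 29403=0.82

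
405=405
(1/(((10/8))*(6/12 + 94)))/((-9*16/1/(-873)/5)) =97/378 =0.26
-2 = -2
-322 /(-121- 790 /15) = 966 /521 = 1.85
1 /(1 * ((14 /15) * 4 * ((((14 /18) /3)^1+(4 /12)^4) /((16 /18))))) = 0.88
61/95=0.64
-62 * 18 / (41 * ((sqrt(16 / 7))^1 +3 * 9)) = -210924 / 208567 +4464 * sqrt(7) / 208567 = -0.95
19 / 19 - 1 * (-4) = 5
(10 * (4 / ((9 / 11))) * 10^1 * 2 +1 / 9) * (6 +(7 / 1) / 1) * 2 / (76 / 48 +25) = 915304 / 957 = 956.43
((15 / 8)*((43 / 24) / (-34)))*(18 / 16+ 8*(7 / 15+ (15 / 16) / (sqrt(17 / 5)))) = -25069 / 52224- 3225*sqrt(85) / 73984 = -0.88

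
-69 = -69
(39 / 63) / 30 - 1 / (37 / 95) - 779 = -781.55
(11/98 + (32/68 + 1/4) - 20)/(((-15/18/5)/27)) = 5173065/1666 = 3105.08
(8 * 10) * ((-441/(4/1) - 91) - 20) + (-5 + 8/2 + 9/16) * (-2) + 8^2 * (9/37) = -5234333/296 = -17683.56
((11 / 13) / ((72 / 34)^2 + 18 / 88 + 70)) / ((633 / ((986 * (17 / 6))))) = 1172300756 / 23446354815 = 0.05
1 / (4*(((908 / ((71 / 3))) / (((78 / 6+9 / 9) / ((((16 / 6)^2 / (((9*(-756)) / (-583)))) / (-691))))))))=-103.46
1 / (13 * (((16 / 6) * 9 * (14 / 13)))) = 1 / 336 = 0.00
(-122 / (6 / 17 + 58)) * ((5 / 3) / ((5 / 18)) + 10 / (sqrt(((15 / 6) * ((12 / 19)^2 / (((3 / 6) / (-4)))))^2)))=-2166293 / 142848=-15.17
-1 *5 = -5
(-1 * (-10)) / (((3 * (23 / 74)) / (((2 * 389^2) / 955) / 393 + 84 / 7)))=711350456 / 5179347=137.34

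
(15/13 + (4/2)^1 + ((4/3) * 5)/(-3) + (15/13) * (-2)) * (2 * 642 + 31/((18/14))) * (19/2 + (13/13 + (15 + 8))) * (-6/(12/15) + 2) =1396948861/4212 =331659.27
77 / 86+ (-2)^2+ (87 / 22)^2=427349 / 20812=20.53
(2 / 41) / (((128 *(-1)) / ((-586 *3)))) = 879 / 1312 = 0.67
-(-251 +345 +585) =-679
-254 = -254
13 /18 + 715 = 12883 /18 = 715.72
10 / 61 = 0.16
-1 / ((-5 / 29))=29 / 5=5.80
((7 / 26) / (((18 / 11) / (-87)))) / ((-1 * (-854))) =-319 / 19032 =-0.02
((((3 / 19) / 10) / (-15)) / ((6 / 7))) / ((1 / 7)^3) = -2401 / 5700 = -0.42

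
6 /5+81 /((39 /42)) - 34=3538 /65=54.43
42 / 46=21 / 23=0.91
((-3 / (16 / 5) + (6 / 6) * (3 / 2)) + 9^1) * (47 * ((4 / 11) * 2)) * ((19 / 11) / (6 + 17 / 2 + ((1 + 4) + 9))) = 2397 / 121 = 19.81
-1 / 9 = -0.11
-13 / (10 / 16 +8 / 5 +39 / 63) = -10920 / 2389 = -4.57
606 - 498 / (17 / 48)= -13602 / 17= -800.12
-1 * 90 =-90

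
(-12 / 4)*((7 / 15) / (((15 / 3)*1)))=-7 / 25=-0.28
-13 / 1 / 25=-13 / 25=-0.52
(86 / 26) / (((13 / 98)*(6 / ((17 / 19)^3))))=10351691 / 3477513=2.98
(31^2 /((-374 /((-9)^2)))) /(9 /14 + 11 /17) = -544887 /3377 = -161.35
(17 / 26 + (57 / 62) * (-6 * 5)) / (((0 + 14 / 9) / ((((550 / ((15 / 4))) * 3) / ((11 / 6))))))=-11719620 / 2821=-4154.42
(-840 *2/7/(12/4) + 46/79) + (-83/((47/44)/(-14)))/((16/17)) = 7993357/7426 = 1076.40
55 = 55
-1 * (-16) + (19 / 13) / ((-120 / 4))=6221 / 390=15.95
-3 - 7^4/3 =-2410/3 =-803.33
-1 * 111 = -111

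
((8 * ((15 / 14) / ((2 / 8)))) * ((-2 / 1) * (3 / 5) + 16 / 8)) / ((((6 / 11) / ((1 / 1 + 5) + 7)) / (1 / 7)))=4576 / 49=93.39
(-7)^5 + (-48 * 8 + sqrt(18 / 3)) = -17191 + sqrt(6) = -17188.55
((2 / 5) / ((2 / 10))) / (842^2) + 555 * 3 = 590212531 / 354482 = 1665.00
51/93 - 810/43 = -24379/1333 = -18.29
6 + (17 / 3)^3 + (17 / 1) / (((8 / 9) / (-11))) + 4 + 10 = -1817 / 216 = -8.41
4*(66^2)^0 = 4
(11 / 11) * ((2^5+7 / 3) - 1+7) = 121 / 3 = 40.33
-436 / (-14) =218 / 7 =31.14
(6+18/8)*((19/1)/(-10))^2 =11913/400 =29.78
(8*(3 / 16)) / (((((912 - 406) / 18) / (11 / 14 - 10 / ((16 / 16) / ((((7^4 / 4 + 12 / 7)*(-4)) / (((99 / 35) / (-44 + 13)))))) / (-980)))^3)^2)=7583439473312939834796851490406695264 / 6430662515409775130945848236769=1179262.55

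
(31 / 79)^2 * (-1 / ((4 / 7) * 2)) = -6727 / 49928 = -0.13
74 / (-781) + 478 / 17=372060 / 13277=28.02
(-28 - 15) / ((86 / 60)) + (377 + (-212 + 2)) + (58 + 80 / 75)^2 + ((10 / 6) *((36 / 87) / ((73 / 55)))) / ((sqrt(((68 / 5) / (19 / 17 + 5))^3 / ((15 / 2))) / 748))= 31460000 *sqrt(39) / 611813 + 815821 / 225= 3946.99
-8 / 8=-1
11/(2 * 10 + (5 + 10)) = 11/35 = 0.31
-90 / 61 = -1.48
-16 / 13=-1.23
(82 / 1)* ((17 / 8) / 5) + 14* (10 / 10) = 977 / 20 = 48.85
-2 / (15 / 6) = -0.80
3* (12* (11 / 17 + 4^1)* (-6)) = -17064 / 17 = -1003.76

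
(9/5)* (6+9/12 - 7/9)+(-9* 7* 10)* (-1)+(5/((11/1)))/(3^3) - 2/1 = 758855/1188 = 638.77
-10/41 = -0.24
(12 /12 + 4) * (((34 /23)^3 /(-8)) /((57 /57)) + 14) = 827125 /12167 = 67.98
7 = 7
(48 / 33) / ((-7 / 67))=-1072 / 77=-13.92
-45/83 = -0.54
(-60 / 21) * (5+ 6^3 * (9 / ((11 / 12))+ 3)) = -7924.94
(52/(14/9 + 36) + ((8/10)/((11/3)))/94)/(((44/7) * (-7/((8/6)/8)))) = -1942/369655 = -0.01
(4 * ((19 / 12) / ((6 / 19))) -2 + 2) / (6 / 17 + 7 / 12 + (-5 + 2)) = -12274 / 1263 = -9.72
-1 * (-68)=68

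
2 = 2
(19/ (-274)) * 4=-38/ 137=-0.28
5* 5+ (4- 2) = 27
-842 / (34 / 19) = -7999 / 17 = -470.53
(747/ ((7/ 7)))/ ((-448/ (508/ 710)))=-94869/ 79520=-1.19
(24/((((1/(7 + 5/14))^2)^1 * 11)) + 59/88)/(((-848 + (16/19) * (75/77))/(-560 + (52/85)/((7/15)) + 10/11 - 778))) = 2126730567079/11356842112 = 187.26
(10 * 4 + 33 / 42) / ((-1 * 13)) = -571 / 182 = -3.14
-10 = -10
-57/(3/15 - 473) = 95/788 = 0.12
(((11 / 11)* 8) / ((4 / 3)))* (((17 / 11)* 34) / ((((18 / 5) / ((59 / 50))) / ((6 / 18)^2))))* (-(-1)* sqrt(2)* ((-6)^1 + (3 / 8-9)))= -221663* sqrt(2) / 1320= -237.48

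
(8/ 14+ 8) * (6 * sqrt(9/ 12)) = 180 * sqrt(3)/ 7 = 44.54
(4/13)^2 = 16/169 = 0.09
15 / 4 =3.75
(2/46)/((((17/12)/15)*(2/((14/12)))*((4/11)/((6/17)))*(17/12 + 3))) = 20790/352291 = 0.06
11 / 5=2.20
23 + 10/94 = 1086/47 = 23.11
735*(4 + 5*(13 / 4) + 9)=85995 / 4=21498.75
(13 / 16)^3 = 2197 / 4096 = 0.54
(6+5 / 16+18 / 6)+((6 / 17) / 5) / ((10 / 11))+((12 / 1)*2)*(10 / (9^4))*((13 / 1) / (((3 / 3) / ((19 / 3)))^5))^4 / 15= 116808466833001549642046538660141533 / 155562188693734800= 750879553790348285.47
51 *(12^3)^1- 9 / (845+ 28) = 8548415 / 97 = 88127.99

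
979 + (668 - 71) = 1576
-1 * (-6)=6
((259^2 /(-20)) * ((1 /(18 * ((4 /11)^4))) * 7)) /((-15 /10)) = 6874930447 /138240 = 49731.85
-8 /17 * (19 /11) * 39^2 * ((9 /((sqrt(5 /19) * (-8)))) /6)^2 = -4941729 /29920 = -165.16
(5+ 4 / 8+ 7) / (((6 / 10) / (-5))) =-625 / 6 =-104.17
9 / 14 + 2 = 2.64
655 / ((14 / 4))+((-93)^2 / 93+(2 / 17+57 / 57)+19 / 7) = 33793 / 119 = 283.97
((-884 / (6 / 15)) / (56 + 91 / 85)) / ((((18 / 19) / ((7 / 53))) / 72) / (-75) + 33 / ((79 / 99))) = -28196285000 / 30110645103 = -0.94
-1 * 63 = -63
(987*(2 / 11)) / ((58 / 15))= 14805 / 319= 46.41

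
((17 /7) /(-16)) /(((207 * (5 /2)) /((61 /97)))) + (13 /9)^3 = 1372337963 /455391720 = 3.01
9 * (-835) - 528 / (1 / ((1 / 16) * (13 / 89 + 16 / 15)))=-3361984 / 445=-7555.02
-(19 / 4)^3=-6859 / 64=-107.17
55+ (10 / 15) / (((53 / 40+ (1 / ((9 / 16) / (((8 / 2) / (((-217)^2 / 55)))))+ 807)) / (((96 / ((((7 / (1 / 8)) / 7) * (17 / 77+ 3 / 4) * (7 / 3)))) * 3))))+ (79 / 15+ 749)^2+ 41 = 569014.22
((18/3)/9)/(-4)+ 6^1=35/6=5.83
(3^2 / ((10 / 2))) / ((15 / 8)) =24 / 25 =0.96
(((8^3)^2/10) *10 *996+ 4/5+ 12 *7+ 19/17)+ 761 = 22193183028/85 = 261096270.92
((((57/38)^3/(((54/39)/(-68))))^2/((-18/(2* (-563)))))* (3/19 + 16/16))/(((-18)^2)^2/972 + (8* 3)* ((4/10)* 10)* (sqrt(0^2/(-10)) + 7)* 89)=33.21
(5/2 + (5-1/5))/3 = 2.43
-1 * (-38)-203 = -165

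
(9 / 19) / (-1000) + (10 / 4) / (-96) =-12091 / 456000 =-0.03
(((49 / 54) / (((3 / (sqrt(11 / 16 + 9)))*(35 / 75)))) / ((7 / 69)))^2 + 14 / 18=2053907 / 5184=396.20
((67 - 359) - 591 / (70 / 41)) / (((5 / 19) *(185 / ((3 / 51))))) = -848749 / 1100750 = -0.77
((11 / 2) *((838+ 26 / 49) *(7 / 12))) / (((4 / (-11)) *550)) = -2354 / 175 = -13.45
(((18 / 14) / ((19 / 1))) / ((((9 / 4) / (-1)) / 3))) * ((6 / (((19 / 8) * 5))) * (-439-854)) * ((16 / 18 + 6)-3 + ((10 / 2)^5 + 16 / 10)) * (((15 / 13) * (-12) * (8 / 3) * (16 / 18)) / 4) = -248692047872 / 164255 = -1514060.75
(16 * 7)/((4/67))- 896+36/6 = 986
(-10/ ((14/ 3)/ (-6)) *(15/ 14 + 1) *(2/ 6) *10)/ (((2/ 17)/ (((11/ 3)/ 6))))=135575/ 294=461.14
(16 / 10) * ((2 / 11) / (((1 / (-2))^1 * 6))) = -16 / 165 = -0.10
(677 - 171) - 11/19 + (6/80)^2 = 15364971/30400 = 505.43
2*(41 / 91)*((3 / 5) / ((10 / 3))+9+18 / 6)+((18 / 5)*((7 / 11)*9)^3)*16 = 4685627517 / 432575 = 10831.94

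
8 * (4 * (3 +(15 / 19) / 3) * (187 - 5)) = 361088 / 19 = 19004.63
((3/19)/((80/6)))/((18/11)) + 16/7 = 24397/10640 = 2.29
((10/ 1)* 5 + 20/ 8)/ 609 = 5/ 58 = 0.09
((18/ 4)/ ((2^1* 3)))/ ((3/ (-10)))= -5/ 2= -2.50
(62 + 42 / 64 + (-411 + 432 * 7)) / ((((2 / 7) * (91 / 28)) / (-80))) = -2996735 / 13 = -230518.08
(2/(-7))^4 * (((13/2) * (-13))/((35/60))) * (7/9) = -5408/7203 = -0.75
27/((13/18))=37.38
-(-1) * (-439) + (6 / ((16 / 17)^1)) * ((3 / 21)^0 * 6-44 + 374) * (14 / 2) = 14555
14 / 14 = 1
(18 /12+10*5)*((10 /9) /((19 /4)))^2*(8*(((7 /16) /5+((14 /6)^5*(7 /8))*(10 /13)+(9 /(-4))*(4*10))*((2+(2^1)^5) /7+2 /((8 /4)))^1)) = -3701978760080 /646606233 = -5725.24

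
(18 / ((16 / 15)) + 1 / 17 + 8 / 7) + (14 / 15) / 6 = 18.23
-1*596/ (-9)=596/ 9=66.22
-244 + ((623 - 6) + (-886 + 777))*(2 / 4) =10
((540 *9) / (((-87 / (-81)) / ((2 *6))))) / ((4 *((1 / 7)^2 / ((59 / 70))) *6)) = 2709693 / 29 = 93437.69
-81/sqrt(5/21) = -81*sqrt(105)/5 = -166.00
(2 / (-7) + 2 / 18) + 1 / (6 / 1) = -1 / 126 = -0.01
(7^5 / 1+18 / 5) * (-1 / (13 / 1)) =-84053 / 65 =-1293.12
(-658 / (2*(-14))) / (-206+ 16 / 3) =-141 / 1204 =-0.12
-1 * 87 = -87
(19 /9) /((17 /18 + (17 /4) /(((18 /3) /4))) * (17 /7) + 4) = 133 /830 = 0.16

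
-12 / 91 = -0.13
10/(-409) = -10/409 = -0.02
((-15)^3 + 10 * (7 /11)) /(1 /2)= -74110 /11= -6737.27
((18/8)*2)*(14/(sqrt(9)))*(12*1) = 252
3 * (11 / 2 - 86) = -483 / 2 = -241.50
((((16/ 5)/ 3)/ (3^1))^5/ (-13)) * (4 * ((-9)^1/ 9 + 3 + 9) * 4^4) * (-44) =519691042816/ 2398865625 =216.64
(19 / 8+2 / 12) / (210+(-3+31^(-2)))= 58621 / 4774272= 0.01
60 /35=12 /7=1.71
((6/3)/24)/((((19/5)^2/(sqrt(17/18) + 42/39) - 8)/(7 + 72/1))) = -120492775 * sqrt(34)/201671672 - 519245275/151253754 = -6.92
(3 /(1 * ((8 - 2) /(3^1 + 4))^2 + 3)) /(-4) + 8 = 1903 /244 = 7.80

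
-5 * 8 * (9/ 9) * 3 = -120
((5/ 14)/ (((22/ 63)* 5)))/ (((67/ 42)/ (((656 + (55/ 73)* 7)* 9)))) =763.11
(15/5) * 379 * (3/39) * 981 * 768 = 856624896/13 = 65894222.77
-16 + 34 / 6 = -31 / 3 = -10.33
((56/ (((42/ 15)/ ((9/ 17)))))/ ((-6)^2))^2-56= -16159/ 289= -55.91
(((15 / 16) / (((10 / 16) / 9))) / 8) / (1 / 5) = 135 / 16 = 8.44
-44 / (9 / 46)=-2024 / 9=-224.89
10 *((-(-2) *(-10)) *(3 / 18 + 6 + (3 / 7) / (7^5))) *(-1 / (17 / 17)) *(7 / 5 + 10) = 14060.06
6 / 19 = 0.32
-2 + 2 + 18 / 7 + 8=74 / 7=10.57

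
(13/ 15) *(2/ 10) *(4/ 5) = 52/ 375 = 0.14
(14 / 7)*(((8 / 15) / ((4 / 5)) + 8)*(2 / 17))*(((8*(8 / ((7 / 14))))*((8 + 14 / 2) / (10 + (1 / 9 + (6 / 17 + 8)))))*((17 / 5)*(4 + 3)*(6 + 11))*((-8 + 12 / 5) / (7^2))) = -138498048 / 14125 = -9805.17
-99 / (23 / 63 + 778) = -6237 / 49037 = -0.13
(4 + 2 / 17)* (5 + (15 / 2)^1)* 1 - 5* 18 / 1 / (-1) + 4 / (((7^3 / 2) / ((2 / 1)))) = 825187 / 5831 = 141.52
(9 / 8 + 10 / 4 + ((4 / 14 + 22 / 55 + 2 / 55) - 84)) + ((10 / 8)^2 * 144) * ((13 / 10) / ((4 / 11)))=279018 / 385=724.72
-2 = -2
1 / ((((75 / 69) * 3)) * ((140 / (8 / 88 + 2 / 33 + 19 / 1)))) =3634 / 86625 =0.04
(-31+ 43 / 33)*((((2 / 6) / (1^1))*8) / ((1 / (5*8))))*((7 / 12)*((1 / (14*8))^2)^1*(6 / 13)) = -175 / 2574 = -0.07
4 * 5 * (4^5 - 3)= 20420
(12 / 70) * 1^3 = 6 / 35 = 0.17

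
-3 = -3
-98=-98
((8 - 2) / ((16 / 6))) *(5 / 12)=15 / 16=0.94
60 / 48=5 / 4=1.25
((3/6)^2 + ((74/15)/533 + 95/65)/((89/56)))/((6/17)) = 56874707/17077320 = 3.33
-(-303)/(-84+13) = -303/71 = -4.27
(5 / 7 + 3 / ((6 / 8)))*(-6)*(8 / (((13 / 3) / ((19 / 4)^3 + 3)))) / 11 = -190377 / 364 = -523.01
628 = 628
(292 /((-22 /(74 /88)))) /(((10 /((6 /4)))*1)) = -1.67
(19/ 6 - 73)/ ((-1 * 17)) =419/ 102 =4.11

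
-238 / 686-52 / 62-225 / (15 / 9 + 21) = -11.11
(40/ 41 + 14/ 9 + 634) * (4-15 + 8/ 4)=-234880/ 41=-5728.78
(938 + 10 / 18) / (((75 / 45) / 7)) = 59129 / 15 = 3941.93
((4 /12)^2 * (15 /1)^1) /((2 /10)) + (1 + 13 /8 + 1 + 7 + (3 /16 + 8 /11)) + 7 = 14189 /528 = 26.87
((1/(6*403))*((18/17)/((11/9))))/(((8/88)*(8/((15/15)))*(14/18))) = 0.00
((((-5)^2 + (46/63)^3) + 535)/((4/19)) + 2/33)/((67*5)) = 7321627724/921423195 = 7.95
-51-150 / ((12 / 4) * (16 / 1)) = -54.12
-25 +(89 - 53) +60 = 71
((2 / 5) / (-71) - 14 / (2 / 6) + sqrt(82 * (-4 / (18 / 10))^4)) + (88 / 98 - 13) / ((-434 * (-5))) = -63432139 / 1509886 + 400 * sqrt(82) / 81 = 2.71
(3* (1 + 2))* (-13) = -117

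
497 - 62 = 435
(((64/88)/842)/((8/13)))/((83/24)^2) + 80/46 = 1276204472/733768057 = 1.74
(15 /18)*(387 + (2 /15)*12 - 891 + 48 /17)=-21232 /51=-416.31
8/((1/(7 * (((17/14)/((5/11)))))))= 748/5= 149.60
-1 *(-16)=16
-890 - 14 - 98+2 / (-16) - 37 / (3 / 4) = -25235 / 24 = -1051.46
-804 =-804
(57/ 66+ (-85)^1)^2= 3426201/ 484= 7078.93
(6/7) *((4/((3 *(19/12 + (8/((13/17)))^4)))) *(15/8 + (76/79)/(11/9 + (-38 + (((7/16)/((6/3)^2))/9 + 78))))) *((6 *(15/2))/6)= 626038291710/460909280926409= 0.00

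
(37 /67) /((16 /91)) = 3367 /1072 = 3.14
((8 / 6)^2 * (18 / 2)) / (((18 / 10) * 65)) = 16 / 117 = 0.14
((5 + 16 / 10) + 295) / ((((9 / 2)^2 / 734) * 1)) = 10932.07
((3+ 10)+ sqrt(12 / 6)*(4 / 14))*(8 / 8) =2*sqrt(2) / 7+ 13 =13.40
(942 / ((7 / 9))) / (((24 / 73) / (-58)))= -2991321 / 14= -213665.79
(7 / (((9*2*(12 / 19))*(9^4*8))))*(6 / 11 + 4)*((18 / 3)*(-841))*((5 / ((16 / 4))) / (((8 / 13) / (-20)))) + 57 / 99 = 956674681 / 83140992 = 11.51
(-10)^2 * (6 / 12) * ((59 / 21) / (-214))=-1475 / 2247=-0.66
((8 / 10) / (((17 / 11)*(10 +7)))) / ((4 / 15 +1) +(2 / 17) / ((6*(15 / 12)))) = 44 / 1853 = 0.02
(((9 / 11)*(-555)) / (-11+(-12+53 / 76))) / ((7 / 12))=303696 / 8701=34.90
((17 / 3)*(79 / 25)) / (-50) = -0.36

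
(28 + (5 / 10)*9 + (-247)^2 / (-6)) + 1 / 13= -395288 / 39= -10135.59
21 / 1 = 21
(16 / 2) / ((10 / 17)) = 68 / 5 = 13.60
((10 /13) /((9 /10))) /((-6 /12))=-200 /117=-1.71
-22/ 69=-0.32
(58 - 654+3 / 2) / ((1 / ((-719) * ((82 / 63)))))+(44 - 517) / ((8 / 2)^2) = 560778697 / 1008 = 556328.07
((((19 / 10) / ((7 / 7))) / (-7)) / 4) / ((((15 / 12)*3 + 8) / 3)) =-57 / 3290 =-0.02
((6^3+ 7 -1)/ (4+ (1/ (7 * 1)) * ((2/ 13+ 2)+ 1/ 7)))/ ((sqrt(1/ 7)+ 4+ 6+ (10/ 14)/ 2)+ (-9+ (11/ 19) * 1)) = 6457434620/ 234452523 -476470904 * sqrt(7)/ 234452523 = 22.17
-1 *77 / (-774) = 77 / 774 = 0.10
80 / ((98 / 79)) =64.49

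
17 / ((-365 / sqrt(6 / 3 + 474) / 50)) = -340*sqrt(119) / 73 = -50.81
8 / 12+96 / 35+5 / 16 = 6253 / 1680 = 3.72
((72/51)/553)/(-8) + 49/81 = 460406/761481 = 0.60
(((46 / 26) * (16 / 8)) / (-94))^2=529 / 373321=0.00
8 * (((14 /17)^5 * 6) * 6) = 154893312 /1419857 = 109.09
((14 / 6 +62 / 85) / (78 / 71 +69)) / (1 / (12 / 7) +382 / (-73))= -16191692 / 1723062285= -0.01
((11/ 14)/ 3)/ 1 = 11/ 42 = 0.26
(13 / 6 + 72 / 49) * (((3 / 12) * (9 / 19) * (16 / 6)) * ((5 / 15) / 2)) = 1069 / 5586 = 0.19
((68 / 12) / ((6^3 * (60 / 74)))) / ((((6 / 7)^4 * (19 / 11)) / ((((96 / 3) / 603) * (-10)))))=-16612519 / 902032524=-0.02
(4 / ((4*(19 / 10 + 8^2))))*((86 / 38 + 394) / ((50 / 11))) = 1.32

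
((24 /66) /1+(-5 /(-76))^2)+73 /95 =361007 /317680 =1.14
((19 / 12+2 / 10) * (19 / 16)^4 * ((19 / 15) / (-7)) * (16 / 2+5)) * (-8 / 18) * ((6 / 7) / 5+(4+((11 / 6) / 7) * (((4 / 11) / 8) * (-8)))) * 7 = 368535146863 / 3483648000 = 105.79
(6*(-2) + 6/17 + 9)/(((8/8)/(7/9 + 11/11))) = -80/17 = -4.71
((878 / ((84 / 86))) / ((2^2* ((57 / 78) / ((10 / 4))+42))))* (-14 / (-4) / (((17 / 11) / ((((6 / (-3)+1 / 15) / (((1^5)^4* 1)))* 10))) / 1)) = -391414595 / 1682388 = -232.65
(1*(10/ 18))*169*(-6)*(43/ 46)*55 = -1998425/ 69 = -28962.68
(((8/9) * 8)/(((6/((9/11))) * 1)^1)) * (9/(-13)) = -96/143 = -0.67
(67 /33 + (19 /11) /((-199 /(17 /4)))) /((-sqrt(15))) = -52363 * sqrt(15) /394020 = -0.51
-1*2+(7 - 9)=-4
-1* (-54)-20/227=12238/227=53.91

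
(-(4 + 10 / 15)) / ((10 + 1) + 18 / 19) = -266 / 681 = -0.39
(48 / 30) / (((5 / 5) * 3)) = 8 / 15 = 0.53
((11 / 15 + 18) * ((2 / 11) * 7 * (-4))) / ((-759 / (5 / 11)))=15736 / 275517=0.06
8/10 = 0.80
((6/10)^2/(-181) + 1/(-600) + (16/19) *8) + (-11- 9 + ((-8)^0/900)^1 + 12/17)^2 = 378.95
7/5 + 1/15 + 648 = 9742/15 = 649.47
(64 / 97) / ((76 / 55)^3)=166375 / 665323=0.25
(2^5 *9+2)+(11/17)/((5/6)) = 24716/85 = 290.78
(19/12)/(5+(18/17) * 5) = 323/2100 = 0.15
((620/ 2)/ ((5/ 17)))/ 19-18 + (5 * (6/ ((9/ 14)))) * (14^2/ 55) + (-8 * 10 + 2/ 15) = 129486/ 1045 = 123.91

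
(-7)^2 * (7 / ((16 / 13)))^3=36924979 / 4096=9014.89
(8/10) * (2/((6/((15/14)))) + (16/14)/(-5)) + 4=718/175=4.10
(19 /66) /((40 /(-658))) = -6251 /1320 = -4.74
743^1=743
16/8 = 2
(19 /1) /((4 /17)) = 323 /4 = 80.75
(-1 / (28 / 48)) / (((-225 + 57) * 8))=1 / 784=0.00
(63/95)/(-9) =-7/95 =-0.07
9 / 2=4.50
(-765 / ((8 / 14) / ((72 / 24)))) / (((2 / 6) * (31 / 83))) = -32259.56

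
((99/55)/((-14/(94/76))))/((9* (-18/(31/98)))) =1457/4692240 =0.00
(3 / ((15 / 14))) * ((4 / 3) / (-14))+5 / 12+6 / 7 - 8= -979 / 140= -6.99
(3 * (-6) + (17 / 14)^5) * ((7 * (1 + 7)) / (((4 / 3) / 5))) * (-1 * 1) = 123914625 / 38416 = 3225.60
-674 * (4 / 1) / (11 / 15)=-40440 / 11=-3676.36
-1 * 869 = -869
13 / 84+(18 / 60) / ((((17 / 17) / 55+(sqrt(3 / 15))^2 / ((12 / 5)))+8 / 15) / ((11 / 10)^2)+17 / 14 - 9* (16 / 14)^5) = 121002826913 / 891140720820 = 0.14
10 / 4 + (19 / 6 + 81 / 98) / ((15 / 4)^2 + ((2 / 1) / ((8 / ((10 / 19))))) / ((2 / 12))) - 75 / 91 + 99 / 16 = 1122654119 / 138050640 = 8.13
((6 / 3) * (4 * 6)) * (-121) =-5808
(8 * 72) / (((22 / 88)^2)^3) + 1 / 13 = 30670849 / 13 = 2359296.08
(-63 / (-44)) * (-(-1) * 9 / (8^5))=0.00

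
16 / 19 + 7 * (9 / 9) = 149 / 19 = 7.84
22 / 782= 11 / 391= 0.03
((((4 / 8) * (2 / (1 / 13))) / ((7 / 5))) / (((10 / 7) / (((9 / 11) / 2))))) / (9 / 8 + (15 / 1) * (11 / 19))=1482 / 5467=0.27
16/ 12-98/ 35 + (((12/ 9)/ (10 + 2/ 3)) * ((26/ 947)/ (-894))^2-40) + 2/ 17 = -5038359285232739/ 121849546447080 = -41.35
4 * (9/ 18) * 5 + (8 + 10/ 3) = 64/ 3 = 21.33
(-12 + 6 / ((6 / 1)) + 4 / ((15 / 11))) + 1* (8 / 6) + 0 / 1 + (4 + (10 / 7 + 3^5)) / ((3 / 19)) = 164498 / 105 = 1566.65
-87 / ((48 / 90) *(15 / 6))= -261 / 4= -65.25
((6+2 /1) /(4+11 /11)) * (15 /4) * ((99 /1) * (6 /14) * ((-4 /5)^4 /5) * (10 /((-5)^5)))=-912384 /13671875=-0.07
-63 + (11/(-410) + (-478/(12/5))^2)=292279987/7380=39604.33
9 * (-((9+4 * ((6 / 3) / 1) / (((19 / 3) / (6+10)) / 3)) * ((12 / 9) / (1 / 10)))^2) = -7757690.86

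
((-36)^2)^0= 1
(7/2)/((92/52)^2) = 1183/1058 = 1.12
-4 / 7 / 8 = -1 / 14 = -0.07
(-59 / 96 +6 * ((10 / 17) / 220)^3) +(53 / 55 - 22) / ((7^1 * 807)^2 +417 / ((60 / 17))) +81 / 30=4177664279446538509 / 2003276101628519520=2.09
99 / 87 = 33 / 29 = 1.14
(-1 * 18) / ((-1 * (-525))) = -6 / 175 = -0.03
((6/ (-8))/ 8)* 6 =-9/ 16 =-0.56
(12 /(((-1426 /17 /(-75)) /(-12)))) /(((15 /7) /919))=-39369960 /713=-55217.34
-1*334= -334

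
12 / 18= 2 / 3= 0.67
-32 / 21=-1.52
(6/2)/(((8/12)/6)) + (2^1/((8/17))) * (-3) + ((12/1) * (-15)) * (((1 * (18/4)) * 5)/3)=-5343/4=-1335.75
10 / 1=10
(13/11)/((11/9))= 117/121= 0.97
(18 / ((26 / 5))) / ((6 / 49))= 735 / 26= 28.27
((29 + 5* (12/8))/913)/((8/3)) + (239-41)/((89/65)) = 188024451/1300112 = 144.62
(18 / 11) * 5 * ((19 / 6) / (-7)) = -285 / 77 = -3.70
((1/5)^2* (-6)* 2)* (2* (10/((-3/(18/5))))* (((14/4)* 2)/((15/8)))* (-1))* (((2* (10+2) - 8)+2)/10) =-48384/625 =-77.41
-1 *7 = -7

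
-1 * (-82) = 82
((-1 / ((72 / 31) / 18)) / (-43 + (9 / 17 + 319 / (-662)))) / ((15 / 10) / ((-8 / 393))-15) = -1395496 / 685926153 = -0.00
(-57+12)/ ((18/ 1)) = -5/ 2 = -2.50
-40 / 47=-0.85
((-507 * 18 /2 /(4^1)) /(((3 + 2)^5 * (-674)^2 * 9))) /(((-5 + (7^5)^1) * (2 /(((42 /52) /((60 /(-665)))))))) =36309 /1526549070400000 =0.00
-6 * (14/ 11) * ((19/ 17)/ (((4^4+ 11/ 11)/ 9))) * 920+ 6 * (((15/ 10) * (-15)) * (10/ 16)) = -138158865/ 384472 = -359.35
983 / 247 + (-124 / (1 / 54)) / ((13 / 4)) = -507913 / 247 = -2056.33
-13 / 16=-0.81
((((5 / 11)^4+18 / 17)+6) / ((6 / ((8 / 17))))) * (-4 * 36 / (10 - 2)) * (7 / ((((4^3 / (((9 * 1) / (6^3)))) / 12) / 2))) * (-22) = 37118445 / 1538636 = 24.12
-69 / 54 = -23 / 18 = -1.28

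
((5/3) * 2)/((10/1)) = 1/3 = 0.33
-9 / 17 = -0.53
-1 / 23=-0.04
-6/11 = -0.55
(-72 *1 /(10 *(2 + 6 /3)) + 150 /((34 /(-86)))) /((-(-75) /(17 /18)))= -10801 /2250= -4.80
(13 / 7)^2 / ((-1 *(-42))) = 169 / 2058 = 0.08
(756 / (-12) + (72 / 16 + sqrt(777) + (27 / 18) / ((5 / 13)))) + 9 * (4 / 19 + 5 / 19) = -22.46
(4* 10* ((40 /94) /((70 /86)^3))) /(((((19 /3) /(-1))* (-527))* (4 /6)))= 11449008 /807097865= 0.01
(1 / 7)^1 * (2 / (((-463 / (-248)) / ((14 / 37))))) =0.06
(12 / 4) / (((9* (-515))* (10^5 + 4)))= -1 / 154506180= -0.00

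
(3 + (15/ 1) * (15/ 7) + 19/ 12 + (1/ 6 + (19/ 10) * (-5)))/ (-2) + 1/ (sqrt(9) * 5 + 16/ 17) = -206905/ 15176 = -13.63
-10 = -10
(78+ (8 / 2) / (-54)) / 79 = 2104 / 2133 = 0.99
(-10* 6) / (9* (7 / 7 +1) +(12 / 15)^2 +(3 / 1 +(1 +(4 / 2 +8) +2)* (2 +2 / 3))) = -1.07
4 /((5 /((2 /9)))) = 0.18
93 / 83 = 1.12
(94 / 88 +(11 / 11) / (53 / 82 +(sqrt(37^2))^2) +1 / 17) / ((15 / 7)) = 663176563 / 1260129420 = 0.53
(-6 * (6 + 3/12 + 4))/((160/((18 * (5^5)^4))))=-21114349365234375/32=-659823417663574.22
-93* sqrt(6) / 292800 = -31* sqrt(6) / 97600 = -0.00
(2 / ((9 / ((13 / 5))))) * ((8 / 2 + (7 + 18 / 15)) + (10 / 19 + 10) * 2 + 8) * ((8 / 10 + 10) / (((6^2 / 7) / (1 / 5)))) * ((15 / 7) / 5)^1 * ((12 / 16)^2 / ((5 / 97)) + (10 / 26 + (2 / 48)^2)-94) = -12134521189 / 34200000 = -354.81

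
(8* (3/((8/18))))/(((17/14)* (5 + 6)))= 756/187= 4.04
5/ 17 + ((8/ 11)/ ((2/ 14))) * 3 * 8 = 22903/ 187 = 122.48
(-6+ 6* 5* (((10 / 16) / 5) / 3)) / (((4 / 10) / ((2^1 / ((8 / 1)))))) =-95 / 32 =-2.97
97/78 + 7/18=191/117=1.63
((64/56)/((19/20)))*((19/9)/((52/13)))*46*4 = 7360/63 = 116.83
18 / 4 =4.50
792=792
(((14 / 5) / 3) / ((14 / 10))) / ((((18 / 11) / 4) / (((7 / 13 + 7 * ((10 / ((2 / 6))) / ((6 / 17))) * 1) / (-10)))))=-170324 / 1755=-97.05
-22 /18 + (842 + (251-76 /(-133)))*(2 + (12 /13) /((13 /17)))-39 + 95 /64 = 2363433481 /681408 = 3468.46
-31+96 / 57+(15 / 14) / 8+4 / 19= -61651 / 2128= -28.97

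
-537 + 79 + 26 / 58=-13269 / 29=-457.55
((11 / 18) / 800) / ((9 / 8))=11 / 16200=0.00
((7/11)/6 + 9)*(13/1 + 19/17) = 24040/187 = 128.56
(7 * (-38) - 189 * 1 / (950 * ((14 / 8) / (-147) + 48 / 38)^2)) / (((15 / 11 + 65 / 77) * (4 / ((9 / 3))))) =-3064553287719 / 33898076500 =-90.40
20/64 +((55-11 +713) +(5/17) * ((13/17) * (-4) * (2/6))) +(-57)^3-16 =-2558717969/13872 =-184451.99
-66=-66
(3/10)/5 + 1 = 53/50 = 1.06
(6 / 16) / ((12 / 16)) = 1 / 2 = 0.50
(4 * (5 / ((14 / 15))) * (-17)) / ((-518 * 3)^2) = -425 / 2817402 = -0.00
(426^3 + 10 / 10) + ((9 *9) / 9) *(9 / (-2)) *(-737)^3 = 32580177347 / 2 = 16290088673.50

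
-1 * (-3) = 3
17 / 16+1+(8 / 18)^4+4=640513 / 104976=6.10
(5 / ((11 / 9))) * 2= 90 / 11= 8.18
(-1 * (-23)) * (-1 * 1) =-23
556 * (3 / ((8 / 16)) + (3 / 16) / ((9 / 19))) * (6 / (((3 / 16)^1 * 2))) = 56897.33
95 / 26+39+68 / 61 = 69417 / 1586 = 43.77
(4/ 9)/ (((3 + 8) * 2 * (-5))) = -2/ 495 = -0.00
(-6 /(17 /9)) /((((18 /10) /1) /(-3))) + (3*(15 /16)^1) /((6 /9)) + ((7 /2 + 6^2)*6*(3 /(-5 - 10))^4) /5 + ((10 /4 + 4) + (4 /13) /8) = 356410439 /22100000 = 16.13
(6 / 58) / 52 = 3 / 1508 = 0.00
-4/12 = -1/3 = -0.33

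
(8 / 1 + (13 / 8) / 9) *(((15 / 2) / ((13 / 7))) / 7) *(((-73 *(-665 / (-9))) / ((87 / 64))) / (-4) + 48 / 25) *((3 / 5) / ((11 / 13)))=716208686 / 215325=3326.18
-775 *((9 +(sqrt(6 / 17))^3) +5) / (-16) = 2325 *sqrt(102) / 2312 +5425 / 8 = 688.28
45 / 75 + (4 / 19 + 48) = 48.81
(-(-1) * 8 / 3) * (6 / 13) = 1.23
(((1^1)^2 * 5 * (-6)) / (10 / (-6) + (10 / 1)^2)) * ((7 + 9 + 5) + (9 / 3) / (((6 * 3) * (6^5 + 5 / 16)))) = -47031186 / 7340839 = -6.41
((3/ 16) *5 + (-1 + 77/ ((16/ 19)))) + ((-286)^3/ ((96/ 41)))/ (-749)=241427531/ 17976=13430.55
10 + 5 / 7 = 75 / 7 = 10.71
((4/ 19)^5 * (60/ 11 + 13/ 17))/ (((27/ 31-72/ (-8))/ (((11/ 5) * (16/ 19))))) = 0.00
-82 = -82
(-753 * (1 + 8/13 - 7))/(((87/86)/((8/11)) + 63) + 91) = 36264480/1389817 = 26.09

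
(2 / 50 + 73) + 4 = 1926 / 25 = 77.04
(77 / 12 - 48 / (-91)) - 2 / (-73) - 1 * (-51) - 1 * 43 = 1193471 / 79716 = 14.97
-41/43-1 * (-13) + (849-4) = 36853/43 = 857.05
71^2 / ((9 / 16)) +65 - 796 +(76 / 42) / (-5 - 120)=64817261 / 7875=8230.76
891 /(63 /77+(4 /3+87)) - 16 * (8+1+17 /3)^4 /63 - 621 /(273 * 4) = -4583510594791 /390338676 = -11742.39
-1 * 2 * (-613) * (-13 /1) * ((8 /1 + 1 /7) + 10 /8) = -2095847 /14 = -149703.36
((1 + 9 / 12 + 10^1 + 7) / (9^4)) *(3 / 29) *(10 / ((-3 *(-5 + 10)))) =-25 / 126846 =-0.00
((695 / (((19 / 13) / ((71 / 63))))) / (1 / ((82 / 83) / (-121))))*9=-52601770 / 1335719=-39.38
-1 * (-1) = 1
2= 2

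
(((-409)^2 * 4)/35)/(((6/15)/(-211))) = -10084654.57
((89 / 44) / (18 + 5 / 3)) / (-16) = -267 / 41536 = -0.01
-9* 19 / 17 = -171 / 17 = -10.06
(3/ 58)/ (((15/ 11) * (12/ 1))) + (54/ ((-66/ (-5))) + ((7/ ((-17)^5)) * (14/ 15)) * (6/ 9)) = 667563726499/ 163056377880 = 4.09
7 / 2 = 3.50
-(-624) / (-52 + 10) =-104 / 7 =-14.86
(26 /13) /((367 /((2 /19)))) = 4 /6973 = 0.00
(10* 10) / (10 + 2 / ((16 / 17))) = 800 / 97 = 8.25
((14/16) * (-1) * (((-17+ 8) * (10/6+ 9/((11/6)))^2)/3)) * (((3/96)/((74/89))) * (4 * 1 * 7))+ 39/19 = 3968795003/32664192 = 121.50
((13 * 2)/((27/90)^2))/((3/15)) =13000/9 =1444.44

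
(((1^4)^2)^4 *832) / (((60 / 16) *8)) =416 / 15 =27.73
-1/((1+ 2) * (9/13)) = -13/27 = -0.48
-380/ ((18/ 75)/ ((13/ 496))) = -41.50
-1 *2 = -2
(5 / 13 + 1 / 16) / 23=93 / 4784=0.02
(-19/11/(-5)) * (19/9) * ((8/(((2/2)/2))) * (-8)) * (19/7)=-877952/3465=-253.38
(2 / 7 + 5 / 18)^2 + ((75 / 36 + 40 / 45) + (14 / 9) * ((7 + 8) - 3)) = 87145 / 3969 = 21.96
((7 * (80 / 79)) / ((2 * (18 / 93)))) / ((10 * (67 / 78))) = 11284 / 5293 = 2.13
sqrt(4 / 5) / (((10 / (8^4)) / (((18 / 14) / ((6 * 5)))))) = 6144 * sqrt(5) / 875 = 15.70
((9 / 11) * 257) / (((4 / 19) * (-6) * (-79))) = 14649 / 6952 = 2.11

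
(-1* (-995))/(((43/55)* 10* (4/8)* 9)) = 10945/387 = 28.28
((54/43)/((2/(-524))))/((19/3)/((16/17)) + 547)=-679104/1142897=-0.59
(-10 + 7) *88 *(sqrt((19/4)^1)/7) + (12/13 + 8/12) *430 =26660/39 - 132 *sqrt(19)/7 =601.39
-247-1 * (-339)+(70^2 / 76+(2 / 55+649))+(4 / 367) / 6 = 926777648 / 1150545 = 805.51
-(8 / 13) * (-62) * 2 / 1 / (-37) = -992 / 481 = -2.06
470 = 470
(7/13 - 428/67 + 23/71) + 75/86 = -24749157/5318326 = -4.65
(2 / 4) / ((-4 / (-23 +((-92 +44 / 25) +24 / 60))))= 2821 / 200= 14.10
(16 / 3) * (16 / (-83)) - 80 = -81.03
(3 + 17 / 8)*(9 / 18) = 41 / 16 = 2.56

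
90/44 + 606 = 13377/22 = 608.05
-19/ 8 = -2.38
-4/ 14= -2/ 7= -0.29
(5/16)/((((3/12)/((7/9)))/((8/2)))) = 35/9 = 3.89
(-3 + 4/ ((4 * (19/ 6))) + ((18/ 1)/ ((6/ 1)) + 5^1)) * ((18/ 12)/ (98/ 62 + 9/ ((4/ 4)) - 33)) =-9393/ 26410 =-0.36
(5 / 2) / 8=0.31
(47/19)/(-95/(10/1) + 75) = 94/2489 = 0.04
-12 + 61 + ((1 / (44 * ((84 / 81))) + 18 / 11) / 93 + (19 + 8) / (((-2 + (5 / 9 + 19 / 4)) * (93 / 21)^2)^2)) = 16120047979367 / 328817805008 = 49.02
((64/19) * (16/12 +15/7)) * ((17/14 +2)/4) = 8760/931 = 9.41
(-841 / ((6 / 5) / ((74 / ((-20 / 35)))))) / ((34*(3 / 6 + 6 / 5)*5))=1089095 / 3468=314.04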